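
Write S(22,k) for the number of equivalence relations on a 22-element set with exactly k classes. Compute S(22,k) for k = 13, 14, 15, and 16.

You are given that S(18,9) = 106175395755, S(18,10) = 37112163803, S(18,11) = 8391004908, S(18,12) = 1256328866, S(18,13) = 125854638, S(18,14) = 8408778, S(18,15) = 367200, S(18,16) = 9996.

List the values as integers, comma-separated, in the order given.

row 19: T[19][10]=10·37112163803+106175395755=477297033785  T[19][11]=11·8391004908+37112163803=129413217791  T[19][12]=12·1256328866+8391004908=23466951300  T[19][13]=13·125854638+1256328866=2892439160  T[19][14]=14·8408778+125854638=243577530  T[19][15]=15·367200+8408778=13916778  T[19][16]=16·9996+367200=527136
row 20: T[20][11]=11·129413217791+477297033785=1900842429486  T[20][12]=12·23466951300+129413217791=411016633391  T[20][13]=13·2892439160+23466951300=61068660380  T[20][14]=14·243577530+2892439160=6302524580  T[20][15]=15·13916778+243577530=452329200  T[20][16]=16·527136+13916778=22350954
row 21: T[21][12]=12·411016633391+1900842429486=6833042030178  T[21][13]=13·61068660380+411016633391=1204909218331  T[21][14]=14·6302524580+61068660380=149304004500  T[21][15]=15·452329200+6302524580=13087462580  T[21][16]=16·22350954+452329200=809944464
row 22: T[22][13]=13·1204909218331+6833042030178=22496861868481  T[22][14]=14·149304004500+1204909218331=3295165281331  T[22][15]=15·13087462580+149304004500=345615943200  T[22][16]=16·809944464+13087462580=26046574004
Read S(22,13) = 22496861868481, S(22,14) = 3295165281331, S(22,15) = 345615943200, S(22,16) = 26046574004.

22496861868481, 3295165281331, 345615943200, 26046574004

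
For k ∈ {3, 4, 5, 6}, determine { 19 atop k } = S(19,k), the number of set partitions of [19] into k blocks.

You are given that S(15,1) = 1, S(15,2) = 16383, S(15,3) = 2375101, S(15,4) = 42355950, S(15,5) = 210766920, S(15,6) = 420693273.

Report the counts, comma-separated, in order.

[16] T[16,1]:1*1+0=1 · T[16,2]:2*16383+1=32767 · T[16,3]:3*2375101+16383=7141686 · T[16,4]:4*42355950+2375101=171798901 · T[16,5]:5*210766920+42355950=1096190550 · T[16,6]:6*420693273+210766920=2734926558
[17] T[17,1]:1*1+0=1 · T[17,2]:2*32767+1=65535 · T[17,3]:3*7141686+32767=21457825 · T[17,4]:4*171798901+7141686=694337290 · T[17,5]:5*1096190550+171798901=5652751651 · T[17,6]:6*2734926558+1096190550=17505749898
[18] T[18,2]:2*65535+1=131071 · T[18,3]:3*21457825+65535=64439010 · T[18,4]:4*694337290+21457825=2798806985 · T[18,5]:5*5652751651+694337290=28958095545 · T[18,6]:6*17505749898+5652751651=110687251039
[19] T[19,3]:3*64439010+131071=193448101 · T[19,4]:4*2798806985+64439010=11259666950 · T[19,5]:5*28958095545+2798806985=147589284710 · T[19,6]:6*110687251039+28958095545=693081601779
Read S(19,3) = 193448101, S(19,4) = 11259666950, S(19,5) = 147589284710, S(19,6) = 693081601779.

193448101, 11259666950, 147589284710, 693081601779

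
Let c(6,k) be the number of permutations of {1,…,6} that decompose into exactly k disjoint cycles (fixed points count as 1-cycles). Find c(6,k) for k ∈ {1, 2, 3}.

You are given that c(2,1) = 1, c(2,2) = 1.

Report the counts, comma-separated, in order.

120, 274, 225

[3] T[3,1]:2*1+0=2 · T[3,2]:2*1+1=3 · T[3,3]:2*0+1=1
[4] T[4,1]:3*2+0=6 · T[4,2]:3*3+2=11 · T[4,3]:3*1+3=6
[5] T[5,1]:4*6+0=24 · T[5,2]:4*11+6=50 · T[5,3]:4*6+11=35
[6] T[6,1]:5*24+0=120 · T[6,2]:5*50+24=274 · T[6,3]:5*35+50=225
Read c(6,1) = 120, c(6,2) = 274, c(6,3) = 225.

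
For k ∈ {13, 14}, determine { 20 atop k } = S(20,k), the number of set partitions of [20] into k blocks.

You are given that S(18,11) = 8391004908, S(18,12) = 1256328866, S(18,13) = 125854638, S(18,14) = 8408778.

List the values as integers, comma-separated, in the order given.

61068660380, 6302524580

r19: T_19,12=12×1256328866+8391004908=23466951300; T_19,13=13×125854638+1256328866=2892439160; T_19,14=14×8408778+125854638=243577530
r20: T_20,13=13×2892439160+23466951300=61068660380; T_20,14=14×243577530+2892439160=6302524580
Read S(20,13) = 61068660380, S(20,14) = 6302524580.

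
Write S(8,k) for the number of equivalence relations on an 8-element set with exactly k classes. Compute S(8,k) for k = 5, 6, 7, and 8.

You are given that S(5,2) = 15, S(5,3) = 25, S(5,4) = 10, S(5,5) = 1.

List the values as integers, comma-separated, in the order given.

1050, 266, 28, 1

[6] T[6,3]:3*25+15=90 · T[6,4]:4*10+25=65 · T[6,5]:5*1+10=15 · T[6,6]:6*0+1=1
[7] T[7,4]:4*65+90=350 · T[7,5]:5*15+65=140 · T[7,6]:6*1+15=21 · T[7,7]:7*0+1=1
[8] T[8,5]:5*140+350=1050 · T[8,6]:6*21+140=266 · T[8,7]:7*1+21=28 · T[8,8]:8*0+1=1
Read S(8,5) = 1050, S(8,6) = 266, S(8,7) = 28, S(8,8) = 1.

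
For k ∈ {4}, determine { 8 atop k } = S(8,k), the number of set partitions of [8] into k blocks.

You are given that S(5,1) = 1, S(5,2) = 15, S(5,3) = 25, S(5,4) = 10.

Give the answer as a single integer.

i=6: T(6,2)=1+2·15=31 | T(6,3)=15+3·25=90 | T(6,4)=25+4·10=65
i=7: T(7,3)=31+3·90=301 | T(7,4)=90+4·65=350
i=8: T(8,4)=301+4·350=1701
Read S(8,4) = 1701.

1701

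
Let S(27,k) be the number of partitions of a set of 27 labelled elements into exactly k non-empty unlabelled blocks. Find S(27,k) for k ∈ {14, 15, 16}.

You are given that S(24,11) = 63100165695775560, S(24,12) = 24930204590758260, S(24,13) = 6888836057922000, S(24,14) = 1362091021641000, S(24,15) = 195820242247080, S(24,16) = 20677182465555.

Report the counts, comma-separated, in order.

@25  (25,12):24930204590758260·12+63100165695775560→362262620784874680, (25,13):6888836057922000·13+24930204590758260→114485073343744260, (25,14):1362091021641000·14+6888836057922000→25958110360896000, (25,15):195820242247080·15+1362091021641000→4299394655347200, (25,16):20677182465555·16+195820242247080→526655161695960
@26  (26,13):114485073343744260·13+362262620784874680→1850568574253550060, (26,14):25958110360896000·14+114485073343744260→477898618396288260, (26,15):4299394655347200·15+25958110360896000→90449030191104000, (26,16):526655161695960·16+4299394655347200→12725877242482560
@27  (27,14):477898618396288260·14+1850568574253550060→8541149231801585700, (27,15):90449030191104000·15+477898618396288260→1834634071262848260, (27,16):12725877242482560·16+90449030191104000→294063066070824960
Read S(27,14) = 8541149231801585700, S(27,15) = 1834634071262848260, S(27,16) = 294063066070824960.

8541149231801585700, 1834634071262848260, 294063066070824960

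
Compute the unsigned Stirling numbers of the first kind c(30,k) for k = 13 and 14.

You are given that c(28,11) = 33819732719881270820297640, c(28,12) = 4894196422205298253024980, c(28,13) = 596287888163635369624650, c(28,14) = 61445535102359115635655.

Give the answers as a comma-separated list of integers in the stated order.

row 29: T[29][12]=28·4894196422205298253024980+33819732719881270820297640=170857232541629621904997080  T[29][13]=28·596287888163635369624650+4894196422205298253024980=21590257290787088602515180  T[29][14]=28·61445535102359115635655+596287888163635369624650=2316762871029690607422990
row 30: T[30][13]=29·21590257290787088602515180+170857232541629621904997080=796974693974455191377937300  T[30][14]=29·2316762871029690607422990+21590257290787088602515180=88776380550648116217781890
Read c(30,13) = 796974693974455191377937300, c(30,14) = 88776380550648116217781890.

796974693974455191377937300, 88776380550648116217781890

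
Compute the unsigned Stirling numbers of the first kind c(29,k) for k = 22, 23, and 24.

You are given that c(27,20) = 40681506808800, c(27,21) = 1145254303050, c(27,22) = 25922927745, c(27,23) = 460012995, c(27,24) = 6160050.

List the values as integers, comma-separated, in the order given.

123268226851770, 2918785153245, 55880640270

@28  (28,21):1145254303050·27+40681506808800→71603372991150, (28,22):25922927745·27+1145254303050→1845173352165, (28,23):460012995·27+25922927745→38343278610, (28,24):6160050·27+460012995→626334345
@29  (29,22):1845173352165·28+71603372991150→123268226851770, (29,23):38343278610·28+1845173352165→2918785153245, (29,24):626334345·28+38343278610→55880640270
Read c(29,22) = 123268226851770, c(29,23) = 2918785153245, c(29,24) = 55880640270.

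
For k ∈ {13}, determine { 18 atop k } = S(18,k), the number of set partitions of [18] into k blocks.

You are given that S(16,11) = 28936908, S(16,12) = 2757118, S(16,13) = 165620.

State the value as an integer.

125854638

row 17: T[17][12]=12·2757118+28936908=62022324  T[17][13]=13·165620+2757118=4910178
row 18: T[18][13]=13·4910178+62022324=125854638
Read S(18,13) = 125854638.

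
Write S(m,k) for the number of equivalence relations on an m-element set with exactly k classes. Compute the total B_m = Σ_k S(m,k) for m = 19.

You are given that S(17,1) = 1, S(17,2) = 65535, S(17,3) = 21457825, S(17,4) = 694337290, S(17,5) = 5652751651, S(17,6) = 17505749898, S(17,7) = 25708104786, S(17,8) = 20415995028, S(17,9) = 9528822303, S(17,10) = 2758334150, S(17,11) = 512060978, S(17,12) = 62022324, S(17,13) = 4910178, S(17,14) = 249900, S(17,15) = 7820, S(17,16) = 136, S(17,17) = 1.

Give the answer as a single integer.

5832742205057

[18] T[18,1]:1*1+0=1 · T[18,2]:2*65535+1=131071 · T[18,3]:3*21457825+65535=64439010 · T[18,4]:4*694337290+21457825=2798806985 · T[18,5]:5*5652751651+694337290=28958095545 · T[18,6]:6*17505749898+5652751651=110687251039 · T[18,7]:7*25708104786+17505749898=197462483400 · T[18,8]:8*20415995028+25708104786=189036065010 · T[18,9]:9*9528822303+20415995028=106175395755 · T[18,10]:10*2758334150+9528822303=37112163803 · T[18,11]:11*512060978+2758334150=8391004908 · T[18,12]:12*62022324+512060978=1256328866 · T[18,13]:13*4910178+62022324=125854638 · T[18,14]:14*249900+4910178=8408778 · T[18,15]:15*7820+249900=367200 · T[18,16]:16*136+7820=9996 · T[18,17]:17*1+136=153 · T[18,18]:18*0+1=1
[19] T[19,1]:1*1+0=1 · T[19,2]:2*131071+1=262143 · T[19,3]:3*64439010+131071=193448101 · T[19,4]:4*2798806985+64439010=11259666950 · T[19,5]:5*28958095545+2798806985=147589284710 · T[19,6]:6*110687251039+28958095545=693081601779 · T[19,7]:7*197462483400+110687251039=1492924634839 · T[19,8]:8*189036065010+197462483400=1709751003480 · T[19,9]:9*106175395755+189036065010=1144614626805 · T[19,10]:10*37112163803+106175395755=477297033785 · T[19,11]:11*8391004908+37112163803=129413217791 · T[19,12]:12*1256328866+8391004908=23466951300 · T[19,13]:13*125854638+1256328866=2892439160 · T[19,14]:14*8408778+125854638=243577530 · T[19,15]:15*367200+8408778=13916778 · T[19,16]:16*9996+367200=527136 · T[19,17]:17*153+9996=12597 · T[19,18]:18*1+153=171 · T[19,19]:19*0+1=1
B_19 = ΣS(19,k) = 1+262143+193448101+11259666950+147589284710+693081601779+1492924634839+1709751003480+1144614626805+477297033785+129413217791+23466951300+2892439160+243577530+13916778+527136+12597+171+1 = 5832742205057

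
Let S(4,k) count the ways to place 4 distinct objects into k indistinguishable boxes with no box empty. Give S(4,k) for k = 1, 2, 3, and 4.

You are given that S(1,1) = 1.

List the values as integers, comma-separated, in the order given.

1, 7, 6, 1

i=2: T(2,1)=0+1·1=1 | T(2,2)=1+2·0=1
i=3: T(3,1)=0+1·1=1 | T(3,2)=1+2·1=3 | T(3,3)=1+3·0=1
i=4: T(4,1)=0+1·1=1 | T(4,2)=1+2·3=7 | T(4,3)=3+3·1=6 | T(4,4)=1+4·0=1
Read S(4,1) = 1, S(4,2) = 7, S(4,3) = 6, S(4,4) = 1.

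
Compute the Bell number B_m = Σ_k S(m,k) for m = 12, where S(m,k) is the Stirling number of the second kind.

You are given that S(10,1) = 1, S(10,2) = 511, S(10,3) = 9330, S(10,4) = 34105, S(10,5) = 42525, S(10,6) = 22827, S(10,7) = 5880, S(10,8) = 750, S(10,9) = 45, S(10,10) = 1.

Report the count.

4213597

@11  (11,1):1·1+0→1, (11,2):511·2+1→1023, (11,3):9330·3+511→28501, (11,4):34105·4+9330→145750, (11,5):42525·5+34105→246730, (11,6):22827·6+42525→179487, (11,7):5880·7+22827→63987, (11,8):750·8+5880→11880, (11,9):45·9+750→1155, (11,10):1·10+45→55, (11,11):0·11+1→1
@12  (12,1):1·1+0→1, (12,2):1023·2+1→2047, (12,3):28501·3+1023→86526, (12,4):145750·4+28501→611501, (12,5):246730·5+145750→1379400, (12,6):179487·6+246730→1323652, (12,7):63987·7+179487→627396, (12,8):11880·8+63987→159027, (12,9):1155·9+11880→22275, (12,10):55·10+1155→1705, (12,11):1·11+55→66, (12,12):0·12+1→1
B_12 = ΣS(12,k) = 1+2047+86526+611501+1379400+1323652+627396+159027+22275+1705+66+1 = 4213597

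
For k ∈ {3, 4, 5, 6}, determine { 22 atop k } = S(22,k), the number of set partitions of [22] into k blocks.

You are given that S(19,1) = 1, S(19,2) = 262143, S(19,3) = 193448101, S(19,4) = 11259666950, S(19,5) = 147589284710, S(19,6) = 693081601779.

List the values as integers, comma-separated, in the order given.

row 20: T[20][1]=1·1+0=1  T[20][2]=2·262143+1=524287  T[20][3]=3·193448101+262143=580606446  T[20][4]=4·11259666950+193448101=45232115901  T[20][5]=5·147589284710+11259666950=749206090500  T[20][6]=6·693081601779+147589284710=4306078895384
row 21: T[21][2]=2·524287+1=1048575  T[21][3]=3·580606446+524287=1742343625  T[21][4]=4·45232115901+580606446=181509070050  T[21][5]=5·749206090500+45232115901=3791262568401  T[21][6]=6·4306078895384+749206090500=26585679462804
row 22: T[22][3]=3·1742343625+1048575=5228079450  T[22][4]=4·181509070050+1742343625=727778623825  T[22][5]=5·3791262568401+181509070050=19137821912055  T[22][6]=6·26585679462804+3791262568401=163305339345225
Read S(22,3) = 5228079450, S(22,4) = 727778623825, S(22,5) = 19137821912055, S(22,6) = 163305339345225.

5228079450, 727778623825, 19137821912055, 163305339345225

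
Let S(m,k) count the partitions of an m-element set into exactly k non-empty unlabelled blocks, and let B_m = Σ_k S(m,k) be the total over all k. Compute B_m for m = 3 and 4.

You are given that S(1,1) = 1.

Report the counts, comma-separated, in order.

r2: T_2,1=1×1+0=1; T_2,2=2×0+1=1
r3: T_3,1=1×1+0=1; T_3,2=2×1+1=3; T_3,3=3×0+1=1
r4: T_4,1=1×1+0=1; T_4,2=2×3+1=7; T_4,3=3×1+3=6; T_4,4=4×0+1=1
B_3 = ΣS(3,k) = 1+3+1 = 5
B_4 = ΣS(4,k) = 1+7+6+1 = 15

5, 15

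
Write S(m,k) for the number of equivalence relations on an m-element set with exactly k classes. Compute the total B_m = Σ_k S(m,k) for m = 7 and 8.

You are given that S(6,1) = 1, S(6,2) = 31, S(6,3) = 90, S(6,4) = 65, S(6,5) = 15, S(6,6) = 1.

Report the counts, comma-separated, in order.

877, 4140

[7] T[7,1]:1*1+0=1 · T[7,2]:2*31+1=63 · T[7,3]:3*90+31=301 · T[7,4]:4*65+90=350 · T[7,5]:5*15+65=140 · T[7,6]:6*1+15=21 · T[7,7]:7*0+1=1
[8] T[8,1]:1*1+0=1 · T[8,2]:2*63+1=127 · T[8,3]:3*301+63=966 · T[8,4]:4*350+301=1701 · T[8,5]:5*140+350=1050 · T[8,6]:6*21+140=266 · T[8,7]:7*1+21=28 · T[8,8]:8*0+1=1
B_7 = ΣS(7,k) = 1+63+301+350+140+21+1 = 877
B_8 = ΣS(8,k) = 1+127+966+1701+1050+266+28+1 = 4140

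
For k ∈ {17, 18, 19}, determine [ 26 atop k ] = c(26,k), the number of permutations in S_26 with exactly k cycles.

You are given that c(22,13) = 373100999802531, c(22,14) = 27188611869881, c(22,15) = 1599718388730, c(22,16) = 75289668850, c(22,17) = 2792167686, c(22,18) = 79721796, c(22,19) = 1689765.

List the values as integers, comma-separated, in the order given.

12972753318542875, 595667304367135, 22563937825000

r23: T_23,14=22×27188611869881+373100999802531=971250460939913; T_23,15=22×1599718388730+27188611869881=62382416421941; T_23,16=22×75289668850+1599718388730=3256091103430; T_23,17=22×2792167686+75289668850=136717357942; T_23,18=22×79721796+2792167686=4546047198; T_23,19=22×1689765+79721796=116896626
r24: T_24,15=23×62382416421941+971250460939913=2406046038644556; T_24,16=23×3256091103430+62382416421941=137272511800831; T_24,17=23×136717357942+3256091103430=6400590336096; T_24,18=23×4546047198+136717357942=241276443496; T_24,19=23×116896626+4546047198=7234669596
r25: T_25,16=24×137272511800831+2406046038644556=5700586321864500; T_25,17=24×6400590336096+137272511800831=290886679867135; T_25,18=24×241276443496+6400590336096=12191224980000; T_25,19=24×7234669596+241276443496=414908513800
r26: T_26,17=25×290886679867135+5700586321864500=12972753318542875; T_26,18=25×12191224980000+290886679867135=595667304367135; T_26,19=25×414908513800+12191224980000=22563937825000
Read c(26,17) = 12972753318542875, c(26,18) = 595667304367135, c(26,19) = 22563937825000.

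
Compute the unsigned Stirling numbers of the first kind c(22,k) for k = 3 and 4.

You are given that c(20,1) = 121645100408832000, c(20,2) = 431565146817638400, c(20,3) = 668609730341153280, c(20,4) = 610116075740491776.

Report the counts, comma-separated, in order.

i=21: T(21,2)=121645100408832000+20·431565146817638400=8752948036761600000 | T(21,3)=431565146817638400+20·668609730341153280=13803759753640704000 | T(21,4)=668609730341153280+20·610116075740491776=12870931245150988800
i=22: T(22,3)=8752948036761600000+21·13803759753640704000=298631902863216384000 | T(22,4)=13803759753640704000+21·12870931245150988800=284093315901811468800
Read c(22,3) = 298631902863216384000, c(22,4) = 284093315901811468800.

298631902863216384000, 284093315901811468800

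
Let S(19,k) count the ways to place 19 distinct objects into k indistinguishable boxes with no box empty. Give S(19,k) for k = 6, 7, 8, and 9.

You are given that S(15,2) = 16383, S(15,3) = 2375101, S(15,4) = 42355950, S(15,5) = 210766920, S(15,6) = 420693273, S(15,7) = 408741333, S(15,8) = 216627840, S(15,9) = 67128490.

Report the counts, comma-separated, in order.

693081601779, 1492924634839, 1709751003480, 1144614626805

i=16: T(16,3)=16383+3·2375101=7141686 | T(16,4)=2375101+4·42355950=171798901 | T(16,5)=42355950+5·210766920=1096190550 | T(16,6)=210766920+6·420693273=2734926558 | T(16,7)=420693273+7·408741333=3281882604 | T(16,8)=408741333+8·216627840=2141764053 | T(16,9)=216627840+9·67128490=820784250
i=17: T(17,4)=7141686+4·171798901=694337290 | T(17,5)=171798901+5·1096190550=5652751651 | T(17,6)=1096190550+6·2734926558=17505749898 | T(17,7)=2734926558+7·3281882604=25708104786 | T(17,8)=3281882604+8·2141764053=20415995028 | T(17,9)=2141764053+9·820784250=9528822303
i=18: T(18,5)=694337290+5·5652751651=28958095545 | T(18,6)=5652751651+6·17505749898=110687251039 | T(18,7)=17505749898+7·25708104786=197462483400 | T(18,8)=25708104786+8·20415995028=189036065010 | T(18,9)=20415995028+9·9528822303=106175395755
i=19: T(19,6)=28958095545+6·110687251039=693081601779 | T(19,7)=110687251039+7·197462483400=1492924634839 | T(19,8)=197462483400+8·189036065010=1709751003480 | T(19,9)=189036065010+9·106175395755=1144614626805
Read S(19,6) = 693081601779, S(19,7) = 1492924634839, S(19,8) = 1709751003480, S(19,9) = 1144614626805.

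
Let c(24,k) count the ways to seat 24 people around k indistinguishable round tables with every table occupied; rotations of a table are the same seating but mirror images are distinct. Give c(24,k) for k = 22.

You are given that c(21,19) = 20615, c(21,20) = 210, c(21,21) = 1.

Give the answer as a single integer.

35926

i=22: T(22,20)=20615+21·210=25025 | T(22,21)=210+21·1=231 | T(22,22)=1+21·0=1
i=23: T(23,21)=25025+22·231=30107 | T(23,22)=231+22·1=253
i=24: T(24,22)=30107+23·253=35926
Read c(24,22) = 35926.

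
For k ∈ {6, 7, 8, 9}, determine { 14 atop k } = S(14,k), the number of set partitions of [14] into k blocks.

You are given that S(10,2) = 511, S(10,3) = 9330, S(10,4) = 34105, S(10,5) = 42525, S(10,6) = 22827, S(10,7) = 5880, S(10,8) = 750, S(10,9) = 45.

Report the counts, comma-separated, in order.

63436373, 49329280, 20912320, 5135130

[11] T[11,3]:3*9330+511=28501 · T[11,4]:4*34105+9330=145750 · T[11,5]:5*42525+34105=246730 · T[11,6]:6*22827+42525=179487 · T[11,7]:7*5880+22827=63987 · T[11,8]:8*750+5880=11880 · T[11,9]:9*45+750=1155
[12] T[12,4]:4*145750+28501=611501 · T[12,5]:5*246730+145750=1379400 · T[12,6]:6*179487+246730=1323652 · T[12,7]:7*63987+179487=627396 · T[12,8]:8*11880+63987=159027 · T[12,9]:9*1155+11880=22275
[13] T[13,5]:5*1379400+611501=7508501 · T[13,6]:6*1323652+1379400=9321312 · T[13,7]:7*627396+1323652=5715424 · T[13,8]:8*159027+627396=1899612 · T[13,9]:9*22275+159027=359502
[14] T[14,6]:6*9321312+7508501=63436373 · T[14,7]:7*5715424+9321312=49329280 · T[14,8]:8*1899612+5715424=20912320 · T[14,9]:9*359502+1899612=5135130
Read S(14,6) = 63436373, S(14,7) = 49329280, S(14,8) = 20912320, S(14,9) = 5135130.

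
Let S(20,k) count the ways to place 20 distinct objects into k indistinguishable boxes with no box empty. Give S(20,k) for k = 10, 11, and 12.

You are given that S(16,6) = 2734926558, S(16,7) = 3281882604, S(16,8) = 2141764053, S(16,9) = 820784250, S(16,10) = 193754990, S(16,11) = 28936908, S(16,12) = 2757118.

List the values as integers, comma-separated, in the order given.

[17] T[17,7]:7*3281882604+2734926558=25708104786 · T[17,8]:8*2141764053+3281882604=20415995028 · T[17,9]:9*820784250+2141764053=9528822303 · T[17,10]:10*193754990+820784250=2758334150 · T[17,11]:11*28936908+193754990=512060978 · T[17,12]:12*2757118+28936908=62022324
[18] T[18,8]:8*20415995028+25708104786=189036065010 · T[18,9]:9*9528822303+20415995028=106175395755 · T[18,10]:10*2758334150+9528822303=37112163803 · T[18,11]:11*512060978+2758334150=8391004908 · T[18,12]:12*62022324+512060978=1256328866
[19] T[19,9]:9*106175395755+189036065010=1144614626805 · T[19,10]:10*37112163803+106175395755=477297033785 · T[19,11]:11*8391004908+37112163803=129413217791 · T[19,12]:12*1256328866+8391004908=23466951300
[20] T[20,10]:10*477297033785+1144614626805=5917584964655 · T[20,11]:11*129413217791+477297033785=1900842429486 · T[20,12]:12*23466951300+129413217791=411016633391
Read S(20,10) = 5917584964655, S(20,11) = 1900842429486, S(20,12) = 411016633391.

5917584964655, 1900842429486, 411016633391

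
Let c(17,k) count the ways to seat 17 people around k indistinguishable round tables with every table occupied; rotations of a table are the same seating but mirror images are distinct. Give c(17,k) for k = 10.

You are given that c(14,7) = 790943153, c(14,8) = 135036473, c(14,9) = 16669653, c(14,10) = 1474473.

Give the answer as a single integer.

[15] T[15,8]:14*135036473+790943153=2681453775 · T[15,9]:14*16669653+135036473=368411615 · T[15,10]:14*1474473+16669653=37312275
[16] T[16,9]:15*368411615+2681453775=8207628000 · T[16,10]:15*37312275+368411615=928095740
[17] T[17,10]:16*928095740+8207628000=23057159840
Read c(17,10) = 23057159840.

23057159840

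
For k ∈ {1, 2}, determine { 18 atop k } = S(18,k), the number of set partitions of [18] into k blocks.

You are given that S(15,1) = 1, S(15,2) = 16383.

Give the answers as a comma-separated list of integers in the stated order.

@16  (16,1):1·1+0→1, (16,2):16383·2+1→32767
@17  (17,1):1·1+0→1, (17,2):32767·2+1→65535
@18  (18,1):1·1+0→1, (18,2):65535·2+1→131071
Read S(18,1) = 1, S(18,2) = 131071.

1, 131071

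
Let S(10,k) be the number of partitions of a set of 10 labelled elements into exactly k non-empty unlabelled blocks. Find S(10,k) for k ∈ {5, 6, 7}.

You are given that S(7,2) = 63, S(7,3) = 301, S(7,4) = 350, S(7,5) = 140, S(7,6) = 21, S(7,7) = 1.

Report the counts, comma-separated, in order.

r8: T_8,3=3×301+63=966; T_8,4=4×350+301=1701; T_8,5=5×140+350=1050; T_8,6=6×21+140=266; T_8,7=7×1+21=28
r9: T_9,4=4×1701+966=7770; T_9,5=5×1050+1701=6951; T_9,6=6×266+1050=2646; T_9,7=7×28+266=462
r10: T_10,5=5×6951+7770=42525; T_10,6=6×2646+6951=22827; T_10,7=7×462+2646=5880
Read S(10,5) = 42525, S(10,6) = 22827, S(10,7) = 5880.

42525, 22827, 5880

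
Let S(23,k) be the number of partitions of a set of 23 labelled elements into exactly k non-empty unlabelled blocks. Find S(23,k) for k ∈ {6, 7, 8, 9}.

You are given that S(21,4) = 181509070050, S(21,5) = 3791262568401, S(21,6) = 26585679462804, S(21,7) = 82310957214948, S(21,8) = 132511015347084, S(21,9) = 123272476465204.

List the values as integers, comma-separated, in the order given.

r22: T_22,5=5×3791262568401+181509070050=19137821912055; T_22,6=6×26585679462804+3791262568401=163305339345225; T_22,7=7×82310957214948+26585679462804=602762379967440; T_22,8=8×132511015347084+82310957214948=1142399079991620; T_22,9=9×123272476465204+132511015347084=1241963303533920
r23: T_23,6=6×163305339345225+19137821912055=998969857983405; T_23,7=7×602762379967440+163305339345225=4382641999117305; T_23,8=8×1142399079991620+602762379967440=9741955019900400; T_23,9=9×1241963303533920+1142399079991620=12320068811796900
Read S(23,6) = 998969857983405, S(23,7) = 4382641999117305, S(23,8) = 9741955019900400, S(23,9) = 12320068811796900.

998969857983405, 4382641999117305, 9741955019900400, 12320068811796900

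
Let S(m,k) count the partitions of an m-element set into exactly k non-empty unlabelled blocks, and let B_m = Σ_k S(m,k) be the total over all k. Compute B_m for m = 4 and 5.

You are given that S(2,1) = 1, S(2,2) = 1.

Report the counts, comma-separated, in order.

15, 52

i=3: T(3,1)=0+1·1=1 | T(3,2)=1+2·1=3 | T(3,3)=1+3·0=1
i=4: T(4,1)=0+1·1=1 | T(4,2)=1+2·3=7 | T(4,3)=3+3·1=6 | T(4,4)=1+4·0=1
i=5: T(5,1)=0+1·1=1 | T(5,2)=1+2·7=15 | T(5,3)=7+3·6=25 | T(5,4)=6+4·1=10 | T(5,5)=1+5·0=1
B_4 = ΣS(4,k) = 1+7+6+1 = 15
B_5 = ΣS(5,k) = 1+15+25+10+1 = 52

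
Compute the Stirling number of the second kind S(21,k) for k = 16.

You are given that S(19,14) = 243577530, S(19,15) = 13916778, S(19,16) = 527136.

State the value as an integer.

809944464

[20] T[20,15]:15*13916778+243577530=452329200 · T[20,16]:16*527136+13916778=22350954
[21] T[21,16]:16*22350954+452329200=809944464
Read S(21,16) = 809944464.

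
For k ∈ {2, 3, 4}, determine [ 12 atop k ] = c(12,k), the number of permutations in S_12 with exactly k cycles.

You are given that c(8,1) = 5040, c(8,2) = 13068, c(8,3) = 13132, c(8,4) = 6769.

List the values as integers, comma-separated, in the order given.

120543840, 150917976, 105258076

row 9: T[9][1]=8·5040+0=40320  T[9][2]=8·13068+5040=109584  T[9][3]=8·13132+13068=118124  T[9][4]=8·6769+13132=67284
row 10: T[10][1]=9·40320+0=362880  T[10][2]=9·109584+40320=1026576  T[10][3]=9·118124+109584=1172700  T[10][4]=9·67284+118124=723680
row 11: T[11][1]=10·362880+0=3628800  T[11][2]=10·1026576+362880=10628640  T[11][3]=10·1172700+1026576=12753576  T[11][4]=10·723680+1172700=8409500
row 12: T[12][2]=11·10628640+3628800=120543840  T[12][3]=11·12753576+10628640=150917976  T[12][4]=11·8409500+12753576=105258076
Read c(12,2) = 120543840, c(12,3) = 150917976, c(12,4) = 105258076.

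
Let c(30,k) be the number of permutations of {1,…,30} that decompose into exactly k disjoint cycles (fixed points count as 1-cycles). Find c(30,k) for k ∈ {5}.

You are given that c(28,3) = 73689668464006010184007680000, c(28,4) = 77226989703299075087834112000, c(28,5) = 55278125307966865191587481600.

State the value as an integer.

@29  (29,4):77226989703299075087834112000·28+73689668464006010184007680000→2236045380156380112643362816000, (29,5):55278125307966865191587481600·28+77226989703299075087834112000→1625014498326371300452283596800
@30  (30,5):1625014498326371300452283596800·29+2236045380156380112643362816000→49361465831621147825759587123200
Read c(30,5) = 49361465831621147825759587123200.

49361465831621147825759587123200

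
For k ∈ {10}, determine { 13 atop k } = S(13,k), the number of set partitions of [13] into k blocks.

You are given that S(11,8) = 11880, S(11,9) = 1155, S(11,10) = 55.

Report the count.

39325

row 12: T[12][9]=9·1155+11880=22275  T[12][10]=10·55+1155=1705
row 13: T[13][10]=10·1705+22275=39325
Read S(13,10) = 39325.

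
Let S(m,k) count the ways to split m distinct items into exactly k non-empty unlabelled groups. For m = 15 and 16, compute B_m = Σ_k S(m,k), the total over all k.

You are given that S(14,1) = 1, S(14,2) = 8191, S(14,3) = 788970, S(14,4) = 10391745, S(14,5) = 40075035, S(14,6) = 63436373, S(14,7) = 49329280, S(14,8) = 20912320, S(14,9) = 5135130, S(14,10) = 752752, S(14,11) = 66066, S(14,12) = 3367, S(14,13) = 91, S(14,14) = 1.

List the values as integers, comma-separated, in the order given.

1382958545, 10480142147

r15: T_15,1=1×1+0=1; T_15,2=2×8191+1=16383; T_15,3=3×788970+8191=2375101; T_15,4=4×10391745+788970=42355950; T_15,5=5×40075035+10391745=210766920; T_15,6=6×63436373+40075035=420693273; T_15,7=7×49329280+63436373=408741333; T_15,8=8×20912320+49329280=216627840; T_15,9=9×5135130+20912320=67128490; T_15,10=10×752752+5135130=12662650; T_15,11=11×66066+752752=1479478; T_15,12=12×3367+66066=106470; T_15,13=13×91+3367=4550; T_15,14=14×1+91=105; T_15,15=15×0+1=1
r16: T_16,1=1×1+0=1; T_16,2=2×16383+1=32767; T_16,3=3×2375101+16383=7141686; T_16,4=4×42355950+2375101=171798901; T_16,5=5×210766920+42355950=1096190550; T_16,6=6×420693273+210766920=2734926558; T_16,7=7×408741333+420693273=3281882604; T_16,8=8×216627840+408741333=2141764053; T_16,9=9×67128490+216627840=820784250; T_16,10=10×12662650+67128490=193754990; T_16,11=11×1479478+12662650=28936908; T_16,12=12×106470+1479478=2757118; T_16,13=13×4550+106470=165620; T_16,14=14×105+4550=6020; T_16,15=15×1+105=120; T_16,16=16×0+1=1
B_15 = ΣS(15,k) = 1+16383+2375101+42355950+210766920+420693273+408741333+216627840+67128490+12662650+1479478+106470+4550+105+1 = 1382958545
B_16 = ΣS(16,k) = 1+32767+7141686+171798901+1096190550+2734926558+3281882604+2141764053+820784250+193754990+28936908+2757118+165620+6020+120+1 = 10480142147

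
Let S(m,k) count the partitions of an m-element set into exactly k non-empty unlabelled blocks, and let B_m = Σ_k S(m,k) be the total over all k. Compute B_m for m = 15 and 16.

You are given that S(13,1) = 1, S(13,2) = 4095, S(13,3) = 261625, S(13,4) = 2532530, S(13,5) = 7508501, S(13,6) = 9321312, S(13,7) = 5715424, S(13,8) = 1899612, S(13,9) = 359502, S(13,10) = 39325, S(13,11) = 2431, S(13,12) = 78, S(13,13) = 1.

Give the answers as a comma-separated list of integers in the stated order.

r14: T_14,1=1×1+0=1; T_14,2=2×4095+1=8191; T_14,3=3×261625+4095=788970; T_14,4=4×2532530+261625=10391745; T_14,5=5×7508501+2532530=40075035; T_14,6=6×9321312+7508501=63436373; T_14,7=7×5715424+9321312=49329280; T_14,8=8×1899612+5715424=20912320; T_14,9=9×359502+1899612=5135130; T_14,10=10×39325+359502=752752; T_14,11=11×2431+39325=66066; T_14,12=12×78+2431=3367; T_14,13=13×1+78=91; T_14,14=14×0+1=1
r15: T_15,1=1×1+0=1; T_15,2=2×8191+1=16383; T_15,3=3×788970+8191=2375101; T_15,4=4×10391745+788970=42355950; T_15,5=5×40075035+10391745=210766920; T_15,6=6×63436373+40075035=420693273; T_15,7=7×49329280+63436373=408741333; T_15,8=8×20912320+49329280=216627840; T_15,9=9×5135130+20912320=67128490; T_15,10=10×752752+5135130=12662650; T_15,11=11×66066+752752=1479478; T_15,12=12×3367+66066=106470; T_15,13=13×91+3367=4550; T_15,14=14×1+91=105; T_15,15=15×0+1=1
r16: T_16,1=1×1+0=1; T_16,2=2×16383+1=32767; T_16,3=3×2375101+16383=7141686; T_16,4=4×42355950+2375101=171798901; T_16,5=5×210766920+42355950=1096190550; T_16,6=6×420693273+210766920=2734926558; T_16,7=7×408741333+420693273=3281882604; T_16,8=8×216627840+408741333=2141764053; T_16,9=9×67128490+216627840=820784250; T_16,10=10×12662650+67128490=193754990; T_16,11=11×1479478+12662650=28936908; T_16,12=12×106470+1479478=2757118; T_16,13=13×4550+106470=165620; T_16,14=14×105+4550=6020; T_16,15=15×1+105=120; T_16,16=16×0+1=1
B_15 = ΣS(15,k) = 1+16383+2375101+42355950+210766920+420693273+408741333+216627840+67128490+12662650+1479478+106470+4550+105+1 = 1382958545
B_16 = ΣS(16,k) = 1+32767+7141686+171798901+1096190550+2734926558+3281882604+2141764053+820784250+193754990+28936908+2757118+165620+6020+120+1 = 10480142147

1382958545, 10480142147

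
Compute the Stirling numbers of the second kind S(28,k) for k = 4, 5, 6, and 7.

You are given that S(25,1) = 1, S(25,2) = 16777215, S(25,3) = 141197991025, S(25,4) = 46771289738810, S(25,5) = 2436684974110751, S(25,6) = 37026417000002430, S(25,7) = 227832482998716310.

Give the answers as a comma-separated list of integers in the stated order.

2998587019946701, 307440364830580800, 8220146115188676396, 82892803728383735268

r26: T_26,2=2×16777215+1=33554431; T_26,3=3×141197991025+16777215=423610750290; T_26,4=4×46771289738810+141197991025=187226356946265; T_26,5=5×2436684974110751+46771289738810=12230196160292565; T_26,6=6×37026417000002430+2436684974110751=224595186974125331; T_26,7=7×227832482998716310+37026417000002430=1631853797991016600
r27: T_27,3=3×423610750290+33554431=1270865805301; T_27,4=4×187226356946265+423610750290=749329038535350; T_27,5=5×12230196160292565+187226356946265=61338207158409090; T_27,6=6×224595186974125331+12230196160292565=1359801318005044551; T_27,7=7×1631853797991016600+224595186974125331=11647571772911241531
r28: T_28,4=4×749329038535350+1270865805301=2998587019946701; T_28,5=5×61338207158409090+749329038535350=307440364830580800; T_28,6=6×1359801318005044551+61338207158409090=8220146115188676396; T_28,7=7×11647571772911241531+1359801318005044551=82892803728383735268
Read S(28,4) = 2998587019946701, S(28,5) = 307440364830580800, S(28,6) = 8220146115188676396, S(28,7) = 82892803728383735268.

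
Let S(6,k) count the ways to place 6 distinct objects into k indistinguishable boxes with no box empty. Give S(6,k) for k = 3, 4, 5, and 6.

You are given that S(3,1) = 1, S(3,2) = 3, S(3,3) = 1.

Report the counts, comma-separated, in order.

90, 65, 15, 1

i=4: T(4,1)=0+1·1=1 | T(4,2)=1+2·3=7 | T(4,3)=3+3·1=6 | T(4,4)=1+4·0=1
i=5: T(5,2)=1+2·7=15 | T(5,3)=7+3·6=25 | T(5,4)=6+4·1=10 | T(5,5)=1+5·0=1
i=6: T(6,3)=15+3·25=90 | T(6,4)=25+4·10=65 | T(6,5)=10+5·1=15 | T(6,6)=1+6·0=1
Read S(6,3) = 90, S(6,4) = 65, S(6,5) = 15, S(6,6) = 1.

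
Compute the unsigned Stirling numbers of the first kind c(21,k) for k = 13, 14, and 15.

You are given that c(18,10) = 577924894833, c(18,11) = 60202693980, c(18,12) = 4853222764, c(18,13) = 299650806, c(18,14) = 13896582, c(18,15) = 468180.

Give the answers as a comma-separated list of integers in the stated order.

r19: T_19,11=18×60202693980+577924894833=1661573386473; T_19,12=18×4853222764+60202693980=147560703732; T_19,13=18×299650806+4853222764=10246937272; T_19,14=18×13896582+299650806=549789282; T_19,15=18×468180+13896582=22323822
r20: T_20,12=19×147560703732+1661573386473=4465226757381; T_20,13=19×10246937272+147560703732=342252511900; T_20,14=19×549789282+10246937272=20692933630; T_20,15=19×22323822+549789282=973941900
r21: T_21,13=20×342252511900+4465226757381=11310276995381; T_21,14=20×20692933630+342252511900=756111184500; T_21,15=20×973941900+20692933630=40171771630
Read c(21,13) = 11310276995381, c(21,14) = 756111184500, c(21,15) = 40171771630.

11310276995381, 756111184500, 40171771630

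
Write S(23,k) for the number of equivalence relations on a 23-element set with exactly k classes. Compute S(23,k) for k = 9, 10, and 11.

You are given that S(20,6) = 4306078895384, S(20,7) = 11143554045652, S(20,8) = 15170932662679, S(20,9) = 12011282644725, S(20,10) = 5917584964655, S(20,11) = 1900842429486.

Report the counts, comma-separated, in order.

12320068811796900, 9593401297313460, 4864251308951100

@21  (21,7):11143554045652·7+4306078895384→82310957214948, (21,8):15170932662679·8+11143554045652→132511015347084, (21,9):12011282644725·9+15170932662679→123272476465204, (21,10):5917584964655·10+12011282644725→71187132291275, (21,11):1900842429486·11+5917584964655→26826851689001
@22  (22,8):132511015347084·8+82310957214948→1142399079991620, (22,9):123272476465204·9+132511015347084→1241963303533920, (22,10):71187132291275·10+123272476465204→835143799377954, (22,11):26826851689001·11+71187132291275→366282500870286
@23  (23,9):1241963303533920·9+1142399079991620→12320068811796900, (23,10):835143799377954·10+1241963303533920→9593401297313460, (23,11):366282500870286·11+835143799377954→4864251308951100
Read S(23,9) = 12320068811796900, S(23,10) = 9593401297313460, S(23,11) = 4864251308951100.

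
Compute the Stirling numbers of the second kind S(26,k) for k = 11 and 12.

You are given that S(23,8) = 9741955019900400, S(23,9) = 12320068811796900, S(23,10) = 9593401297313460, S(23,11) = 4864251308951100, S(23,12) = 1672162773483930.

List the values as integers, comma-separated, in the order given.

10029078340998476760, 5149507353856958820

@24  (24,9):12320068811796900·9+9741955019900400→120622574326072500, (24,10):9593401297313460·10+12320068811796900→108254081784931500, (24,11):4864251308951100·11+9593401297313460→63100165695775560, (24,12):1672162773483930·12+4864251308951100→24930204590758260
@25  (25,10):108254081784931500·10+120622574326072500→1203163392175387500, (25,11):63100165695775560·11+108254081784931500→802355904438462660, (25,12):24930204590758260·12+63100165695775560→362262620784874680
@26  (26,11):802355904438462660·11+1203163392175387500→10029078340998476760, (26,12):362262620784874680·12+802355904438462660→5149507353856958820
Read S(26,11) = 10029078340998476760, S(26,12) = 5149507353856958820.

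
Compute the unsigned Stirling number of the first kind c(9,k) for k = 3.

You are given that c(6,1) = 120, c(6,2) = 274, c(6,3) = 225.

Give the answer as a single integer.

118124

row 7: T[7][1]=6·120+0=720  T[7][2]=6·274+120=1764  T[7][3]=6·225+274=1624
row 8: T[8][2]=7·1764+720=13068  T[8][3]=7·1624+1764=13132
row 9: T[9][3]=8·13132+13068=118124
Read c(9,3) = 118124.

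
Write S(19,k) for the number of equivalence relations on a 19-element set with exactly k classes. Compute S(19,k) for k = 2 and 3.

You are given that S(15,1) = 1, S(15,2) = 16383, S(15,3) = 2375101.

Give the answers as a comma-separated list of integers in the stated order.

i=16: T(16,1)=0+1·1=1 | T(16,2)=1+2·16383=32767 | T(16,3)=16383+3·2375101=7141686
i=17: T(17,1)=0+1·1=1 | T(17,2)=1+2·32767=65535 | T(17,3)=32767+3·7141686=21457825
i=18: T(18,1)=0+1·1=1 | T(18,2)=1+2·65535=131071 | T(18,3)=65535+3·21457825=64439010
i=19: T(19,2)=1+2·131071=262143 | T(19,3)=131071+3·64439010=193448101
Read S(19,2) = 262143, S(19,3) = 193448101.

262143, 193448101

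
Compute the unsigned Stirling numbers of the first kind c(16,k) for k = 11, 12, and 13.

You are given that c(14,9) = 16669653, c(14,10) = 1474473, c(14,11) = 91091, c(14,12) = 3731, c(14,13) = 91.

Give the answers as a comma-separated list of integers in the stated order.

78558480, 4899622, 218400

i=15: T(15,10)=16669653+14·1474473=37312275 | T(15,11)=1474473+14·91091=2749747 | T(15,12)=91091+14·3731=143325 | T(15,13)=3731+14·91=5005
i=16: T(16,11)=37312275+15·2749747=78558480 | T(16,12)=2749747+15·143325=4899622 | T(16,13)=143325+15·5005=218400
Read c(16,11) = 78558480, c(16,12) = 4899622, c(16,13) = 218400.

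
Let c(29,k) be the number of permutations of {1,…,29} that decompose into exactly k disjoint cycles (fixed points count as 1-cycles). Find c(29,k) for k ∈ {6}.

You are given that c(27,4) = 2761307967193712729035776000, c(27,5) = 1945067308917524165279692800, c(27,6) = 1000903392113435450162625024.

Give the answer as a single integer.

[28] T[28,5]:27*1945067308917524165279692800+2761307967193712729035776000=55278125307966865191587481600 · T[28,6]:27*1000903392113435450162625024+1945067308917524165279692800=28969458895980281319670568448
[29] T[29,6]:28*28969458895980281319670568448+55278125307966865191587481600=866422974395414742142363398144
Read c(29,6) = 866422974395414742142363398144.

866422974395414742142363398144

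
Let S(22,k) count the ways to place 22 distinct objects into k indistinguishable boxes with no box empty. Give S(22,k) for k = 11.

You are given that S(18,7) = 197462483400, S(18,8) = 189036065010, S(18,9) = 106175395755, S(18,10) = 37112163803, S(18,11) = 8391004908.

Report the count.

366282500870286

@19  (19,8):189036065010·8+197462483400→1709751003480, (19,9):106175395755·9+189036065010→1144614626805, (19,10):37112163803·10+106175395755→477297033785, (19,11):8391004908·11+37112163803→129413217791
@20  (20,9):1144614626805·9+1709751003480→12011282644725, (20,10):477297033785·10+1144614626805→5917584964655, (20,11):129413217791·11+477297033785→1900842429486
@21  (21,10):5917584964655·10+12011282644725→71187132291275, (21,11):1900842429486·11+5917584964655→26826851689001
@22  (22,11):26826851689001·11+71187132291275→366282500870286
Read S(22,11) = 366282500870286.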